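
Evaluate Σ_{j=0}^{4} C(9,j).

1 + 9 + 36 + 84 + 126 = 256.

256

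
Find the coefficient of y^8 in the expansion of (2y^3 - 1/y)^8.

General term: C(8,j)·(2y^3)^j·(-1/y)^(8-j), with y-exponent 3j − 1(8−j) = 4j − 8.
Set 4j − 8 = 8: j = 4.
C(8,4) = 70; 2^4 = 16; (-1)^4 = 1.
Coefficient = 70 · 16 · 1 = 1120.

1120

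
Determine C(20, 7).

77520

C(20,7) = (20·19·18·17·16·15·14) / 7! = 390700800 / 5040 = 77520.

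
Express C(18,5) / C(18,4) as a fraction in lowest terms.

C(n,k+1)/C(n,k) = (n−k)/(k+1) = (18−4)/(4+1) = 14/5.

14/5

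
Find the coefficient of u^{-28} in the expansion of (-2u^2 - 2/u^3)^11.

-22528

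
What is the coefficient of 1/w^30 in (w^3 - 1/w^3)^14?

General term: C(14,j)·(w^3)^j·(-1/w^3)^(14-j), with w-exponent 3j − 3(14−j) = 6j − 42.
Set 6j − 42 = -30: j = 2.
C(14,2) = 91; 1^2 = 1; (-1)^12 = 1.
Coefficient = 91 · 1 · 1 = 91.

91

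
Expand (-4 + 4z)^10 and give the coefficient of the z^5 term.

-264241152

The general term is C(10,j)·(-4)^j·(4z)^(10-j); the z^5 term has j = 5.
C(10,5) = 252.
Coefficient = C(10,5) · (-4)^5 · 4^5 = 252 · (-1024) · 1024 = -264241152.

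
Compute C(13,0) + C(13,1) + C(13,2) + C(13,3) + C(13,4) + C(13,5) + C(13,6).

4096

1 + 13 + 78 + 286 + 715 + 1287 + 1716 = 4096.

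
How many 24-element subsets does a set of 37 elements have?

3562467300

C(37,24) = C(37,13) by symmetry.
C(37,13) = (37·36·35·34·33·32·31·30·29·28·27·26·25) / 13! = 22183557976419840000 / 6227020800 = 3562467300.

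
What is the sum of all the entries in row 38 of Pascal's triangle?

274877906944

The entries of row 38 sum to 2^38 = 274877906944.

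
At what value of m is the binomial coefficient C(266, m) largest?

133

C(266,m) is maximized at m = 266/2 = 133.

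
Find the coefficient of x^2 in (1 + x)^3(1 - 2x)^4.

3

Coefficient of x^2 = Σ_{j} C(3,j)·1^j·C(4,2-j)·(-2)^(2-j) for j from 0 to 2.
= 24 + (-24) + 3 = 3.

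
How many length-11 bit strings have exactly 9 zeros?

Choose the 9 positions: C(11,9) = 55.

55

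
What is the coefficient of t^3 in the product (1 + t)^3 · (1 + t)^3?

(1 + t)^3(1 + t)^3 = (1 + t)^6, so the coefficient of t^3 is C(6,3)·1^3 = 20·1 = 20.

20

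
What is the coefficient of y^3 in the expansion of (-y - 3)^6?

540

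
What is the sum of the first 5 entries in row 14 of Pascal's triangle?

1471

1 + 14 + 91 + 364 + 1001 = 1471.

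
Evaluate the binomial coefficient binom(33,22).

193536720

C(33,22) = C(33,11) by symmetry.
C(33,11) = (33·32·31·30·29·28·27·26·25·24·23) / 11! = 7725366544896000 / 39916800 = 193536720.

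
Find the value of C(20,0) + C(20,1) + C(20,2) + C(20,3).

1 + 20 + 190 + 1140 = 1351.

1351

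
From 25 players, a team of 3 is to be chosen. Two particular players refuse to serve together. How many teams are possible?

2277

All 3-subsets: C(25,3) = 2300. Those containing both fixed elements: C(23,1) = 23.
2300 − 23 = 2277.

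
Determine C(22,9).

C(22,9) = (22·21·20·19·18·17·16·15·14) / 9! = 180503769600 / 362880 = 497420.

497420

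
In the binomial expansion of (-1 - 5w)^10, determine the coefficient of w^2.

1125

The general term is C(10,j)·(-1)^j·(-5w)^(10-j); the w^2 term has j = 8.
C(10,8) = 45.
Coefficient = C(10,8) · (-5)^2 = 45 · 25 = 1125.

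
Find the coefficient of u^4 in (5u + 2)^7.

175000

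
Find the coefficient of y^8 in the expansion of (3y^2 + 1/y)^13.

General term: C(13,j)·(3y^2)^j·(1/y)^(13-j), with y-exponent 2j − 1(13−j) = 3j − 13.
Set 3j − 13 = 8: j = 7.
C(13,7) = 1716; 3^7 = 2187; 1^6 = 1.
Coefficient = 1716 · 2187 · 1 = 3752892.

3752892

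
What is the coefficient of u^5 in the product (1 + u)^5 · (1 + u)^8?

1287

(1 + u)^5(1 + u)^8 = (1 + u)^13, so the coefficient of u^5 is C(13,5)·1^5 = 1287·1 = 1287.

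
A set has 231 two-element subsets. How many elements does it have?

n(n−1)/2 = 231 ⇒ n(n−1) = 462. Since 22·21 = 462, n = 22.

22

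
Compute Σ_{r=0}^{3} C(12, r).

1 + 12 + 66 + 220 = 299.

299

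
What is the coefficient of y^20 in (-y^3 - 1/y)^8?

General term: C(8,j)·(-y^3)^j·(-1/y)^(8-j), with y-exponent 3j − 1(8−j) = 4j − 8.
Set 4j − 8 = 20: j = 7.
C(8,7) = 8; (-1)^7 = -1; (-1)^1 = -1.
Coefficient = 8 · (-1) · (-1) = 8.

8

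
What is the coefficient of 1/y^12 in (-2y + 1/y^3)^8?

-448

General term: C(8,j)·(-2y)^j·(1/y^3)^(8-j), with y-exponent 1j − 3(8−j) = 4j − 24.
Set 4j − 24 = -12: j = 3.
C(8,3) = 56; (-2)^3 = -8; 1^5 = 1.
Coefficient = 56 · (-8) · 1 = -448.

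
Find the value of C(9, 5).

126

C(9,5) = C(9,4) by symmetry.
C(9,4) = (9·8·7·6) / 4! = 3024 / 24 = 126.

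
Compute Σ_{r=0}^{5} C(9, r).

382

1 + 9 + 36 + 84 + 126 + 126 = 382.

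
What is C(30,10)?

30045015

C(30,10) = (30·29·28·27·26·25·24·23·22·21) / 10! = 109027350432000 / 3628800 = 30045015.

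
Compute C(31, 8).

C(31,8) = (31·30·29·28·27·26·25·24) / 8! = 318073392000 / 40320 = 7888725.

7888725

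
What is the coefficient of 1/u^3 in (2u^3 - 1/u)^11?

General term: C(11,j)·(2u^3)^j·(-1/u)^(11-j), with u-exponent 3j − 1(11−j) = 4j − 11.
Set 4j − 11 = -3: j = 2.
C(11,2) = 55; 2^2 = 4; (-1)^9 = -1.
Coefficient = 55 · 4 · (-1) = -220.

-220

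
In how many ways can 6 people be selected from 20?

This is C(20,6) = 38760.

38760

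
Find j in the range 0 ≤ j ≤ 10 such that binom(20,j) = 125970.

8

C(20,j) increases on 0 ≤ j ≤ 10. C(20,7) = 77520 and C(20,8) = 125970, so j = 8.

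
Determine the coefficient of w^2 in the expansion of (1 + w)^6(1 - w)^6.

Coefficient of w^2 = Σ_{j} C(6,j)·1^j·C(6,2-j)·(-1)^(2-j) for j from 0 to 2.
= 15 + (-36) + 15 = -6.

-6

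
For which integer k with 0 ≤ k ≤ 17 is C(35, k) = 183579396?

10

C(35,k) increases on 0 ≤ k ≤ 17. C(35,9) = 70607460 and C(35,10) = 183579396, so k = 10.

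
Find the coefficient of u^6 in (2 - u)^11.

The general term is C(11,j)·(2)^j·(-u)^(11-j); the u^6 term has j = 5.
C(11,5) = 462.
Coefficient = C(11,5) · 2^5 = 462 · 32 = 14784.

14784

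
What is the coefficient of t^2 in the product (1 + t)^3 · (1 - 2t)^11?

Coefficient of t^2 = Σ_{j} C(3,j)·1^j·C(11,2-j)·(-2)^(2-j) for j from 0 to 2.
= 220 + (-66) + 3 = 157.

157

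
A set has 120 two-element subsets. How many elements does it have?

16

n(n−1)/2 = 120 ⇒ n(n−1) = 240. Since 16·15 = 240, n = 16.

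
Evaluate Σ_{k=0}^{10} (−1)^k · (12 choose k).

The partial alternating sum Σ_{k=0}^{10} (−1)^k C(12,k) = (−1)^10 C(11,10) = 11.

11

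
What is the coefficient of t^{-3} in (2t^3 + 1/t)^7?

14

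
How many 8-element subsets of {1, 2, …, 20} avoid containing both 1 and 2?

All 8-subsets: C(20,8) = 125970. Those containing both fixed elements: C(18,6) = 18564.
125970 − 18564 = 107406.

107406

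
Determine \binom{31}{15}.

C(31,15) = (31·30·29·28·27·26·25·24·23·22·21·20·19·18·17) / 15! = 393008709555221760000 / 1307674368000 = 300540195.

300540195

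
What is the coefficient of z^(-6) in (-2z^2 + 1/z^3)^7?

General term: C(7,j)·(-2z^2)^j·(1/z^3)^(7-j), with z-exponent 2j − 3(7−j) = 5j − 21.
Set 5j − 21 = -6: j = 3.
C(7,3) = 35; (-2)^3 = -8; 1^4 = 1.
Coefficient = 35 · (-8) · 1 = -280.

-280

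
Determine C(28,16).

30421755

C(28,16) = C(28,12) by symmetry.
C(28,12) = (28·27·26·25·24·23·22·21·20·19·18·17) / 12! = 14572069319808000 / 479001600 = 30421755.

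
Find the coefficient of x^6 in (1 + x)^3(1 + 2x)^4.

80

Coefficient of x^6 = Σ_{j} C(3,j)·1^j·C(4,6-j)·2^(6-j) for j from 2 to 3.
= 48 + 32 = 80.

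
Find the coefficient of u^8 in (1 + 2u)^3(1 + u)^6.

Coefficient of u^8 = Σ_{j} C(3,j)·2^j·C(6,8-j)·1^(8-j) for j from 2 to 3.
= 12 + 48 = 60.

60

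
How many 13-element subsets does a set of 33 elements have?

573166440

C(33,13) = (33·32·31·30·29·28·27·26·25·24·23·22·21) / 13! = 3569119343741952000 / 6227020800 = 573166440.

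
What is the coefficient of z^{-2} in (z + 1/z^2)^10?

210

General term: C(10,j)·(z)^j·(1/z^2)^(10-j), with z-exponent 1j − 2(10−j) = 3j − 20.
Set 3j − 20 = -2: j = 6.
C(10,6) = 210; 1^6 = 1; 1^4 = 1.
Coefficient = 210 · 1 · 1 = 210.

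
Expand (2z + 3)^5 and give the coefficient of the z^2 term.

The general term is C(5,j)·(2z)^j·(3)^(5-j); the z^2 term has j = 2.
C(5,2) = 10.
Coefficient = C(5,2) · 2^2 · 3^3 = 10 · 4 · 27 = 1080.

1080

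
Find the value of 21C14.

116280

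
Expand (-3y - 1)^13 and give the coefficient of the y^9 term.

-14073345

The general term is C(13,j)·(-3y)^j·(-1)^(13-j); the y^9 term has j = 9.
C(13,9) = 715.
Coefficient = C(13,9) · (-3)^9 = 715 · (-19683) = -14073345.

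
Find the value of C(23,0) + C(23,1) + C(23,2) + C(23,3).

1 + 23 + 253 + 1771 = 2048.

2048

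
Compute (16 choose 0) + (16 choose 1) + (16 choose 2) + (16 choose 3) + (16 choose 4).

2517

1 + 16 + 120 + 560 + 1820 = 2517.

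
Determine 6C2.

C(6,2) = (6·5) / 2! = 30 / 2 = 15.

15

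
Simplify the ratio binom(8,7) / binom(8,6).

2/7

C(n,k+1)/C(n,k) = (n−k)/(k+1) = (8−6)/(6+1) = 2/7.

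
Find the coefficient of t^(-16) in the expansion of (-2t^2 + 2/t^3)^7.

-896

General term: C(7,j)·(-2t^2)^j·(2/t^3)^(7-j), with t-exponent 2j − 3(7−j) = 5j − 21.
Set 5j − 21 = -16: j = 1.
C(7,1) = 7; (-2)^1 = -2; 2^6 = 64.
Coefficient = 7 · (-2) · 64 = -896.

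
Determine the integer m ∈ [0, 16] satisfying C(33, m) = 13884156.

8

C(33,m) increases on 0 ≤ m ≤ 16. C(33,7) = 4272048 and C(33,8) = 13884156, so m = 8.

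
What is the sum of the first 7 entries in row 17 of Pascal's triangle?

21778

1 + 17 + 136 + 680 + 2380 + 6188 + 12376 = 21778.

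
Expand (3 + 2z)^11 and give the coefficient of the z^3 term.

8660520

The general term is C(11,j)·(3)^j·(2z)^(11-j); the z^3 term has j = 8.
C(11,8) = 165.
Coefficient = C(11,8) · 3^8 · 2^3 = 165 · 6561 · 8 = 8660520.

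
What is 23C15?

C(23,15) = C(23,8) by symmetry.
C(23,8) = (23·22·21·20·19·18·17·16) / 8! = 19769460480 / 40320 = 490314.

490314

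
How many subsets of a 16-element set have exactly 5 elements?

4368

Choose the 5 positions: C(16,5) = 4368.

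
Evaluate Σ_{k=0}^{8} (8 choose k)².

By Vandermonde's identity, Σ C(8,k)² = C(16,8) = 12870.

12870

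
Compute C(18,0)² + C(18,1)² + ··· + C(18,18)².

9075135300

Σ C(18,r)² is the coefficient of x^18 in (1+x)^18(1+x)^18 = (1+x)^36, i.e. C(36,18) = 9075135300.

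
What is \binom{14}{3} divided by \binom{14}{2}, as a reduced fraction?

C(n,k+1)/C(n,k) = (n−k)/(k+1) = (14−2)/(2+1) = 12/3 = 4.

4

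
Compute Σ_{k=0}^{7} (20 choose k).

1 + 20 + 190 + 1140 + 4845 + 15504 + 38760 + 77520 = 137980.

137980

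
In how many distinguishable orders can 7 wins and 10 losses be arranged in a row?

19448

Choose positions for the wins: C(17,7) = 19448.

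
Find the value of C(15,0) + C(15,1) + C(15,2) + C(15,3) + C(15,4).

1941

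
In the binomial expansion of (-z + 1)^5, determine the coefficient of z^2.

The general term is C(5,j)·(-z)^j·(1)^(5-j); the z^2 term has j = 2.
C(5,2) = 10.
Coefficient = C(5,2) = 10.

10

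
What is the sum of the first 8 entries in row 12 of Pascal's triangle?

1 + 12 + 66 + 220 + 495 + 792 + 924 + 792 = 3302.

3302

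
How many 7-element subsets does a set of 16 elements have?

C(16,7) = (16·15·14·13·12·11·10) / 7! = 57657600 / 5040 = 11440.

11440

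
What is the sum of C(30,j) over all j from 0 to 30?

Setting x = 1 in (1+x)^30 gives Σ C(30,j) = 2^30 = 1073741824.

1073741824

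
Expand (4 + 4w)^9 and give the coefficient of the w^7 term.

The general term is C(9,j)·(4)^j·(4w)^(9-j); the w^7 term has j = 2.
C(9,2) = 36.
Coefficient = C(9,2) · 4^2 · 4^7 = 36 · 16 · 16384 = 9437184.

9437184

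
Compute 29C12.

C(29,12) = (29·28·27·26·25·24·23·22·21·20·19·18) / 12! = 24858235898496000 / 479001600 = 51895935.

51895935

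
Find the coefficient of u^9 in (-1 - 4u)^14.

The general term is C(14,j)·(-1)^j·(-4u)^(14-j); the u^9 term has j = 5.
C(14,5) = 2002.
Coefficient = C(14,5) · (-1)^5 · (-4)^9 = 2002 · (-1) · (-262144) = 524812288.

524812288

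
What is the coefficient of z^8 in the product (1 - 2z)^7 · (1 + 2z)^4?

Coefficient of z^8 = Σ_{j} C(7,j)·(-2)^j·C(4,8-j)·2^(8-j) for j from 4 to 7.
= 8960 + (-21504) + 10752 + (-1024) = -2816.

-2816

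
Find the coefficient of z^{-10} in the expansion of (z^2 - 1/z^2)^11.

General term: C(11,j)·(z^2)^j·(-1/z^2)^(11-j), with z-exponent 2j − 2(11−j) = 4j − 22.
Set 4j − 22 = -10: j = 3.
C(11,3) = 165; 1^3 = 1; (-1)^8 = 1.
Coefficient = 165 · 1 · 1 = 165.

165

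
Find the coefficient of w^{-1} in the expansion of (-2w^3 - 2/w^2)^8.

14336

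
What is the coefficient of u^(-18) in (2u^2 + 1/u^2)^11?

General term: C(11,j)·(2u^2)^j·(1/u^2)^(11-j), with u-exponent 2j − 2(11−j) = 4j − 22.
Set 4j − 22 = -18: j = 1.
C(11,1) = 11; 2^1 = 2; 1^10 = 1.
Coefficient = 11 · 2 · 1 = 22.

22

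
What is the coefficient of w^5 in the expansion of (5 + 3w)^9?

The general term is C(9,j)·(5)^j·(3w)^(9-j); the w^5 term has j = 4.
C(9,4) = 126.
Coefficient = C(9,4) · 5^4 · 3^5 = 126 · 625 · 243 = 19136250.

19136250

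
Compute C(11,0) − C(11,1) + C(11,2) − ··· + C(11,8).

45

The partial alternating sum Σ_{k=0}^{8} (−1)^k C(11,k) = (−1)^8 C(10,8) = 45.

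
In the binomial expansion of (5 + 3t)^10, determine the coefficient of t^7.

The general term is C(10,j)·(5)^j·(3t)^(10-j); the t^7 term has j = 3.
C(10,3) = 120.
Coefficient = C(10,3) · 5^3 · 3^7 = 120 · 125 · 2187 = 32805000.

32805000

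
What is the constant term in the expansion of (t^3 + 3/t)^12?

4330260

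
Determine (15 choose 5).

C(15,5) = (15·14·13·12·11) / 5! = 360360 / 120 = 3003.

3003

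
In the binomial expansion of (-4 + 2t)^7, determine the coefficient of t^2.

The general term is C(7,j)·(-4)^j·(2t)^(7-j); the t^2 term has j = 5.
C(7,5) = 21.
Coefficient = C(7,5) · (-4)^5 · 2^2 = 21 · (-1024) · 4 = -86016.

-86016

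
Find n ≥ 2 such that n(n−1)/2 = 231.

22

n(n−1)/2 = 231 ⇒ n(n−1) = 462. Since 22·21 = 462, n = 22.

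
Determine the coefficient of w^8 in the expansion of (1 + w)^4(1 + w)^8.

495

Coefficient of w^8 = Σ_{j} C(4,j)·C(8,8-j) for j from 0 to 4.
= 1 + 32 + 168 + 224 + 70 = 495.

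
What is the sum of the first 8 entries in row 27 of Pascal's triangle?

1285624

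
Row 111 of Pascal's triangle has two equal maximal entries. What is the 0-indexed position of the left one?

55

For odd n = 111, C(111,m) peaks at m = (n−1)/2 and (n+1)/2; the lower is 55.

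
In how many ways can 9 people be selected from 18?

48620

This is C(18,9) = 48620.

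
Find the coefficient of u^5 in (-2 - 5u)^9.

-6300000

The general term is C(9,j)·(-2)^j·(-5u)^(9-j); the u^5 term has j = 4.
C(9,4) = 126.
Coefficient = C(9,4) · (-2)^4 · (-5)^5 = 126 · 16 · (-3125) = -6300000.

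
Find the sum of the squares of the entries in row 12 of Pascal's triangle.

2704156

Σ C(12,k)² is the coefficient of x^12 in (1+x)^12(1+x)^12 = (1+x)^24, i.e. C(24,12) = 2704156.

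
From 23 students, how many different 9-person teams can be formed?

817190

This is C(23,9) = 817190.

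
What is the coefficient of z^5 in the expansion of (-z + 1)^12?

-792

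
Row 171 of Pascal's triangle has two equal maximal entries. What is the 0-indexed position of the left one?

For odd n = 171, C(171,k) peaks at k = (n−1)/2 and (n+1)/2; the smaller is 85.

85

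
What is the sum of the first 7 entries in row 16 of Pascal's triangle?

1 + 16 + 120 + 560 + 1820 + 4368 + 8008 = 14893.

14893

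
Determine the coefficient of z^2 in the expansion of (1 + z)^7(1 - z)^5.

-4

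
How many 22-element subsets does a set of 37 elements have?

9364199760

C(37,22) = C(37,15) by symmetry.
C(37,15) = (37·36·35·34·33·32·31·30·29·28·27·26·25·24·23) / 15! = 12245324002983751680000 / 1307674368000 = 9364199760.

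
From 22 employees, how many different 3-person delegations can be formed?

This is C(22,3) = 1540.

1540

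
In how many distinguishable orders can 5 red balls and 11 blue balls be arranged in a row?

4368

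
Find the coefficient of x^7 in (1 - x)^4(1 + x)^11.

99

Coefficient of x^7 = Σ_{j} C(4,j)·(-1)^j·C(11,7-j)·1^(7-j) for j from 0 to 4.
= 330 + (-1848) + 2772 + (-1320) + 165 = 99.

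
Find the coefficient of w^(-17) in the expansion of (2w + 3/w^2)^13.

135104112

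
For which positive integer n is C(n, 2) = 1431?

54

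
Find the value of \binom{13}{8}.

C(13,8) = C(13,5) by symmetry.
C(13,5) = (13·12·11·10·9) / 5! = 154440 / 120 = 1287.

1287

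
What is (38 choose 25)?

C(38,25) = C(38,13) by symmetry.
C(38,13) = (38·37·36·35·34·33·32·31·30·29·28·27·26) / 13! = 33719008124158156800 / 6227020800 = 5414950296.

5414950296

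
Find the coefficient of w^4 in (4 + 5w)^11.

The general term is C(11,j)·(4)^j·(5w)^(11-j); the w^4 term has j = 7.
C(11,7) = 330.
Coefficient = C(11,7) · 4^7 · 5^4 = 330 · 16384 · 625 = 3379200000.

3379200000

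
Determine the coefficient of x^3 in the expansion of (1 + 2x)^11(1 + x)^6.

2990

Coefficient of x^3 = Σ_{j} C(11,j)·2^j·C(6,3-j)·1^(3-j) for j from 0 to 3.
= 20 + 330 + 1320 + 1320 = 2990.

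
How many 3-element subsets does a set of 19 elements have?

969

C(19,3) = (19·18·17) / 3! = 5814 / 6 = 969.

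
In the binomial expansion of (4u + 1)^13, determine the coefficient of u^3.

The general term is C(13,j)·(4u)^j·(1)^(13-j); the u^3 term has j = 3.
C(13,3) = 286.
Coefficient = C(13,3) · 4^3 = 286 · 64 = 18304.

18304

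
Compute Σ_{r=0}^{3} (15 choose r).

1 + 15 + 105 + 455 = 576.

576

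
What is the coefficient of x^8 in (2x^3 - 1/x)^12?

General term: C(12,j)·(2x^3)^j·(-1/x)^(12-j), with x-exponent 3j − 1(12−j) = 4j − 12.
Set 4j − 12 = 8: j = 5.
C(12,5) = 792; 2^5 = 32; (-1)^7 = -1.
Coefficient = 792 · 32 · (-1) = -25344.

-25344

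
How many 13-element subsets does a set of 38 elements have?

5414950296

C(38,13) = (38·37·36·35·34·33·32·31·30·29·28·27·26) / 13! = 33719008124158156800 / 6227020800 = 5414950296.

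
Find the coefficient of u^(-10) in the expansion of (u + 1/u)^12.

12

General term: C(12,j)·(u)^j·(1/u)^(12-j), with u-exponent 1j − 1(12−j) = 2j − 12.
Set 2j − 12 = -10: j = 1.
C(12,1) = 12; 1^1 = 1; 1^11 = 1.
Coefficient = 12 · 1 · 1 = 12.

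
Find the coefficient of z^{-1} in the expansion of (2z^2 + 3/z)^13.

225173520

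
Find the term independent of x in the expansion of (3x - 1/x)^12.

673596

General term: C(12,j)·(3x)^j·(-1/x)^(12-j), with x-exponent 1j − 1(12−j) = 2j − 12.
Set 2j − 12 = 0: j = 6.
C(12,6) = 924; 3^6 = 729; (-1)^6 = 1.
Coefficient = 924 · 729 · 1 = 673596.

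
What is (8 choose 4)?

C(8,4) = (8·7·6·5) / 4! = 1680 / 24 = 70.

70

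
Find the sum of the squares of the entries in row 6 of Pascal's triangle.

924

By Vandermonde's identity, Σ C(6,r)² = C(12,6) = 924.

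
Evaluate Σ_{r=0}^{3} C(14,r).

1 + 14 + 91 + 364 = 470.

470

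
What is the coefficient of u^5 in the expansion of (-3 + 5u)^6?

-56250

The general term is C(6,j)·(-3)^j·(5u)^(6-j); the u^5 term has j = 1.
C(6,1) = 6.
Coefficient = C(6,1) · (-3)^1 · 5^5 = 6 · (-3) · 3125 = -56250.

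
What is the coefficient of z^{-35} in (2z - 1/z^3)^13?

26

General term: C(13,j)·(2z)^j·(-1/z^3)^(13-j), with z-exponent 1j − 3(13−j) = 4j − 39.
Set 4j − 39 = -35: j = 1.
C(13,1) = 13; 2^1 = 2; (-1)^12 = 1.
Coefficient = 13 · 2 · 1 = 26.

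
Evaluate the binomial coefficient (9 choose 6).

C(9,6) = C(9,3) by symmetry.
C(9,3) = (9·8·7) / 3! = 504 / 6 = 84.

84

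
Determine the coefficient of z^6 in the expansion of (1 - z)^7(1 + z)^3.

Coefficient of z^6 = Σ_{j} C(7,j)·(-1)^j·C(3,6-j)·1^(6-j) for j from 3 to 6.
= (-35) + 105 + (-63) + 7 = 14.

14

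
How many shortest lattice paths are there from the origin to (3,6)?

84

Each path is a sequence of 9 steps with 3 rights: C(9,3) = 84.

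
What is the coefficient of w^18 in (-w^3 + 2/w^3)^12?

General term: C(12,j)·(-w^3)^j·(2/w^3)^(12-j), with w-exponent 3j − 3(12−j) = 6j − 36.
Set 6j − 36 = 18: j = 9.
C(12,9) = 220; (-1)^9 = -1; 2^3 = 8.
Coefficient = 220 · (-1) · 8 = -1760.

-1760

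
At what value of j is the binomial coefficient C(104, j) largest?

C(104,j) is maximized at j = 104/2 = 52.

52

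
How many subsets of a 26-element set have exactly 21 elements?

65780

Choose the 21 positions: C(26,21) = 65780.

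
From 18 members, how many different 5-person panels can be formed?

8568

This is C(18,5) = 8568.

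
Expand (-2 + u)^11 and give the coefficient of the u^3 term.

The general term is C(11,j)·(-2)^j·(u)^(11-j); the u^3 term has j = 8.
C(11,8) = 165.
Coefficient = C(11,8) · (-2)^8 = 165 · 256 = 42240.

42240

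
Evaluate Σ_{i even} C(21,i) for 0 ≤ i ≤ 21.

1048576

Half of (1+1)^21 + (1−1)^21 gives the even-index sum: 2^20 = 1048576.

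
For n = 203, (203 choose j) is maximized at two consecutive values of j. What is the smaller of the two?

101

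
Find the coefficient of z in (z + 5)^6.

18750

The general term is C(6,j)·(z)^j·(5)^(6-j); the z^1 term has j = 1.
C(6,1) = 6.
Coefficient = C(6,1) · 5^5 = 6 · 3125 = 18750.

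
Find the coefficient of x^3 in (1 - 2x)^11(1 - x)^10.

-4630

Coefficient of x^3 = Σ_{j} C(11,j)·(-2)^j·C(10,3-j)·(-1)^(3-j) for j from 0 to 3.
= (-120) + (-990) + (-2200) + (-1320) = -4630.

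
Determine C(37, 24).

3562467300

C(37,24) = C(37,13) by symmetry.
C(37,13) = (37·36·35·34·33·32·31·30·29·28·27·26·25) / 13! = 22183557976419840000 / 6227020800 = 3562467300.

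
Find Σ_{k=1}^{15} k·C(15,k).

245760

Differentiating (1+x)^15 and setting x=1: Σ k·C(15,k) = 15·2^14 = 245760.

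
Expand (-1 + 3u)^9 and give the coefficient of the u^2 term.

-324

The general term is C(9,j)·(-1)^j·(3u)^(9-j); the u^2 term has j = 7.
C(9,7) = 36.
Coefficient = C(9,7) · (-1)^7 · 3^2 = 36 · (-1) · 9 = -324.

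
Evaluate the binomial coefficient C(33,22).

C(33,22) = C(33,11) by symmetry.
C(33,11) = (33·32·31·30·29·28·27·26·25·24·23) / 11! = 7725366544896000 / 39916800 = 193536720.

193536720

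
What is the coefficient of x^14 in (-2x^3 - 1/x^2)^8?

General term: C(8,j)·(-2x^3)^j·(-1/x^2)^(8-j), with x-exponent 3j − 2(8−j) = 5j − 16.
Set 5j − 16 = 14: j = 6.
C(8,6) = 28; (-2)^6 = 64; (-1)^2 = 1.
Coefficient = 28 · 64 · 1 = 1792.

1792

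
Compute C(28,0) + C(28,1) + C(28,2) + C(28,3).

3683

1 + 28 + 378 + 3276 = 3683.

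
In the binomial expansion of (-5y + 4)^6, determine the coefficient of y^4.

150000

The general term is C(6,j)·(-5y)^j·(4)^(6-j); the y^4 term has j = 4.
C(6,4) = 15.
Coefficient = C(6,4) · (-5)^4 · 4^2 = 15 · 625 · 16 = 150000.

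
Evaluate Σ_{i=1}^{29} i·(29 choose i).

7784628224

Since i·C(29,i) = 29·C(28,i−1), the sum is 29·2^28 = 29·268435456 = 7784628224.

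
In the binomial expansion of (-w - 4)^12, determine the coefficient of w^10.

1056

The general term is C(12,j)·(-w)^j·(-4)^(12-j); the w^10 term has j = 10.
C(12,10) = 66.
Coefficient = C(12,10) · (-4)^2 = 66 · 16 = 1056.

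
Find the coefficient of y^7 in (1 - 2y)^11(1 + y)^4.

7128

Coefficient of y^7 = Σ_{j} C(11,j)·(-2)^j·C(4,7-j)·1^(7-j) for j from 3 to 7.
= (-1320) + 21120 + (-88704) + 118272 + (-42240) = 7128.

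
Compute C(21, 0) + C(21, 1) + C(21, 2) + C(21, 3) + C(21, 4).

1 + 21 + 210 + 1330 + 5985 = 7547.

7547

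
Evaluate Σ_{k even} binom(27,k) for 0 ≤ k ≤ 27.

67108864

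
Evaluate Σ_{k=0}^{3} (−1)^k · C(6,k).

-10

The partial alternating sum Σ_{k=0}^{3} (−1)^k C(6,k) = (−1)^3 C(5,3) = -10.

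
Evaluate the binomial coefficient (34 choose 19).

C(34,19) = C(34,15) by symmetry.
C(34,15) = (34·33·32·31·30·29·28·27·26·25·24·23·22·21·20) / 15! = 2427001153744527360000 / 1307674368000 = 1855967520.

1855967520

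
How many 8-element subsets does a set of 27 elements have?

C(27,8) = (27·26·25·24·23·22·21·20) / 8! = 89513424000 / 40320 = 2220075.

2220075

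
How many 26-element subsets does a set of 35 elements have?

70607460

C(35,26) = C(35,9) by symmetry.
C(35,9) = (35·34·33·32·31·30·29·28·27) / 9! = 25622035084800 / 362880 = 70607460.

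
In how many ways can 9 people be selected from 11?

This is C(11,9) = 55.

55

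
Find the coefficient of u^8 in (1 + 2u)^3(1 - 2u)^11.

Coefficient of u^8 = Σ_{j} C(3,j)·2^j·C(11,8-j)·(-2)^(8-j) for j from 0 to 3.
= 42240 + (-253440) + 354816 + (-118272) = 25344.

25344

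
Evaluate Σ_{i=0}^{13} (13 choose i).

Setting x = 1 in (1+x)^13 gives Σ C(13,i) = 2^13 = 8192.

8192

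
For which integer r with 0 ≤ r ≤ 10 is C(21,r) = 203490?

8

C(21,r) increases on 0 ≤ r ≤ 10. C(21,7) = 116280 and C(21,8) = 203490, so r = 8.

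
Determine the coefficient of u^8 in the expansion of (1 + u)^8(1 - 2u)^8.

-1791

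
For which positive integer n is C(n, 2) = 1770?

n(n−1)/2 = 1770 ⇒ n(n−1) = 3540. Since 60·59 = 3540, n = 60.

60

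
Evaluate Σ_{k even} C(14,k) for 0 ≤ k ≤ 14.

8192

Even-k terms of row 14 sum to 2^13 = 8192.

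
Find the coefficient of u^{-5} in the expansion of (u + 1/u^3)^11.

General term: C(11,j)·(u)^j·(1/u^3)^(11-j), with u-exponent 1j − 3(11−j) = 4j − 33.
Set 4j − 33 = -5: j = 7.
C(11,7) = 330; 1^7 = 1; 1^4 = 1.
Coefficient = 330 · 1 · 1 = 330.

330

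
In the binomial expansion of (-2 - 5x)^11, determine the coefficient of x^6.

-231000000

The general term is C(11,j)·(-2)^j·(-5x)^(11-j); the x^6 term has j = 5.
C(11,5) = 462.
Coefficient = C(11,5) · (-2)^5 · (-5)^6 = 462 · (-32) · 15625 = -231000000.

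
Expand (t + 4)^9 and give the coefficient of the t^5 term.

32256

The general term is C(9,j)·(t)^j·(4)^(9-j); the t^5 term has j = 5.
C(9,5) = 126.
Coefficient = C(9,5) · 4^4 = 126 · 256 = 32256.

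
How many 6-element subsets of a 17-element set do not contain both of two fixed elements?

All 6-subsets: C(17,6) = 12376. Those containing both fixed elements: C(15,4) = 1365.
12376 − 1365 = 11011.

11011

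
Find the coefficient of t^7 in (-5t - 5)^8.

3125000

The general term is C(8,j)·(-5t)^j·(-5)^(8-j); the t^7 term has j = 7.
C(8,7) = 8.
Coefficient = C(8,7) · (-5)^7 · (-5)^1 = 8 · (-78125) · (-5) = 3125000.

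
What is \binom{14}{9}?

2002

C(14,9) = C(14,5) by symmetry.
C(14,5) = (14·13·12·11·10) / 5! = 240240 / 120 = 2002.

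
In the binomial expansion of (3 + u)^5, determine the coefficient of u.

405

The general term is C(5,j)·(3)^j·(u)^(5-j); the u^1 term has j = 4.
C(5,4) = 5.
Coefficient = C(5,4) · 3^4 = 5 · 81 = 405.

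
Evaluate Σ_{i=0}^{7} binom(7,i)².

Σ C(7,i)² is the coefficient of x^7 in (1+x)^7(1+x)^7 = (1+x)^14, i.e. C(14,7) = 3432.

3432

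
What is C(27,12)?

17383860

C(27,12) = (27·26·25·24·23·22·21·20·19·18·17·16) / 12! = 8326896754176000 / 479001600 = 17383860.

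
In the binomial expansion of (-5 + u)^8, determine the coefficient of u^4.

43750

The general term is C(8,j)·(-5)^j·(u)^(8-j); the u^4 term has j = 4.
C(8,4) = 70.
Coefficient = C(8,4) · (-5)^4 = 70 · 625 = 43750.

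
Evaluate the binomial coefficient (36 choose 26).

C(36,26) = C(36,10) by symmetry.
C(36,10) = (36·35·34·33·32·31·30·29·28·27) / 10! = 922393263052800 / 3628800 = 254186856.

254186856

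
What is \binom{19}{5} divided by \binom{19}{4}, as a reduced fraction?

3

C(n,k+1)/C(n,k) = (n−k)/(k+1) = (19−4)/(4+1) = 15/5 = 3.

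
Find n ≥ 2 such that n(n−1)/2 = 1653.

58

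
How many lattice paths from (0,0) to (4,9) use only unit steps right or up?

Each path is a sequence of 13 steps with 4 rights: C(13,4) = 715.

715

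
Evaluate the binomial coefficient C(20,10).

184756

C(20,10) = (20·19·18·17·16·15·14·13·12·11) / 10! = 670442572800 / 3628800 = 184756.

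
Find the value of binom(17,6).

12376

C(17,6) = (17·16·15·14·13·12) / 6! = 8910720 / 720 = 12376.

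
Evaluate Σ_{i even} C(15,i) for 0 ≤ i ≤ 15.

16384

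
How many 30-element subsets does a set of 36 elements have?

C(36,30) = C(36,6) by symmetry.
C(36,6) = (36·35·34·33·32·31) / 6! = 1402410240 / 720 = 1947792.

1947792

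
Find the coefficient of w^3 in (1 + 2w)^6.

The general term is C(6,j)·(1)^j·(2w)^(6-j); the w^3 term has j = 3.
C(6,3) = 20.
Coefficient = C(6,3) · 2^3 = 20 · 8 = 160.

160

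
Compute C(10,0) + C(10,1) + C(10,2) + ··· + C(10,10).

Setting x = 1 in (1+x)^10 gives Σ C(10,k) = 2^10 = 1024.

1024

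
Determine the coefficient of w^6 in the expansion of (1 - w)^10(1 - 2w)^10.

Coefficient of w^6 = Σ_{j} C(10,j)·(-1)^j·C(10,6-j)·(-2)^(6-j) for j from 0 to 6.
= 13440 + 80640 + 151200 + 115200 + 37800 + 5040 + 210 = 403530.

403530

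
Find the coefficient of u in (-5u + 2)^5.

-400

The general term is C(5,j)·(-5u)^j·(2)^(5-j); the u^1 term has j = 1.
C(5,1) = 5.
Coefficient = C(5,1) · (-5)^1 · 2^4 = 5 · (-5) · 16 = -400.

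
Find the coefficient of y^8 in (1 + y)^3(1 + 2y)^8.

Coefficient of y^8 = Σ_{j} C(3,j)·1^j·C(8,8-j)·2^(8-j) for j from 0 to 3.
= 256 + 3072 + 5376 + 1792 = 10496.

10496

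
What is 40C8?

C(40,8) = (40·39·38·37·36·35·34·33) / 8! = 3100796899200 / 40320 = 76904685.

76904685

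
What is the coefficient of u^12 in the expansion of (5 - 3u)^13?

The general term is C(13,j)·(5)^j·(-3u)^(13-j); the u^12 term has j = 1.
C(13,1) = 13.
Coefficient = C(13,1) · 5^1 · (-3)^12 = 13 · 5 · 531441 = 34543665.

34543665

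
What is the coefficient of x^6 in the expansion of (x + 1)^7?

7

The general term is C(7,j)·(x)^j·(1)^(7-j); the x^6 term has j = 6.
C(7,6) = 7.
Coefficient = C(7,6) = 7.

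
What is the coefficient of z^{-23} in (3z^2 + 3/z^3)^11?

General term: C(11,j)·(3z^2)^j·(3/z^3)^(11-j), with z-exponent 2j − 3(11−j) = 5j − 33.
Set 5j − 33 = -23: j = 2.
C(11,2) = 55; 3^2 = 9; 3^9 = 19683.
Coefficient = 55 · 9 · 19683 = 9743085.

9743085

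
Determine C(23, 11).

C(23,11) = (23·22·21·20·19·18·17·16·15·14·13) / 11! = 53970627110400 / 39916800 = 1352078.

1352078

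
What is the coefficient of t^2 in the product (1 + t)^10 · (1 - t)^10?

-10

Coefficient of t^2 = Σ_{j} C(10,j)·1^j·C(10,2-j)·(-1)^(2-j) for j from 0 to 2.
= 45 + (-100) + 45 = -10.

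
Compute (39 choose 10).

C(39,10) = (39·38·37·36·35·34·33·32·31·30) / 10! = 2306992893004800 / 3628800 = 635745396.

635745396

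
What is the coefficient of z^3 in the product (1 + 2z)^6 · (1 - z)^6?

-40

Coefficient of z^3 = Σ_{j} C(6,j)·2^j·C(6,3-j)·(-1)^(3-j) for j from 0 to 3.
= (-20) + 180 + (-360) + 160 = -40.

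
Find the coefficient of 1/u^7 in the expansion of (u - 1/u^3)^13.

General term: C(13,j)·(u)^j·(-1/u^3)^(13-j), with u-exponent 1j − 3(13−j) = 4j − 39.
Set 4j − 39 = -7: j = 8.
C(13,8) = 1287; 1^8 = 1; (-1)^5 = -1.
Coefficient = 1287 · 1 · (-1) = -1287.

-1287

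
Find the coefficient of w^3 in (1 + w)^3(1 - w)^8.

5

Coefficient of w^3 = Σ_{j} C(3,j)·1^j·C(8,3-j)·(-1)^(3-j) for j from 0 to 3.
= (-56) + 84 + (-24) + 1 = 5.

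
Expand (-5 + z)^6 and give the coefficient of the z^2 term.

9375

The general term is C(6,j)·(-5)^j·(z)^(6-j); the z^2 term has j = 4.
C(6,4) = 15.
Coefficient = C(6,4) · (-5)^4 = 15 · 625 = 9375.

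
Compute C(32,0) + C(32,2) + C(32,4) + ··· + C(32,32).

Even-j terms of row 32 sum to 2^31 = 2147483648.

2147483648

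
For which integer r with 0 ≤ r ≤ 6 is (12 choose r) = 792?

C(12,r) increases on 0 ≤ r ≤ 6. C(12,4) = 495 and C(12,5) = 792, so r = 5.

5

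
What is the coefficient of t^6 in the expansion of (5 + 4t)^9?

The general term is C(9,j)·(5)^j·(4t)^(9-j); the t^6 term has j = 3.
C(9,3) = 84.
Coefficient = C(9,3) · 5^3 · 4^6 = 84 · 125 · 4096 = 43008000.

43008000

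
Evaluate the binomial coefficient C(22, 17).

C(22,17) = C(22,5) by symmetry.
C(22,5) = (22·21·20·19·18) / 5! = 3160080 / 120 = 26334.

26334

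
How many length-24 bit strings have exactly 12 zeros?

Choose the 12 positions: C(24,12) = 2704156.

2704156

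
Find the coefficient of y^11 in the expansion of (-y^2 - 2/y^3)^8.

General term: C(8,j)·(-y^2)^j·(-2/y^3)^(8-j), with y-exponent 2j − 3(8−j) = 5j − 24.
Set 5j − 24 = 11: j = 7.
C(8,7) = 8; (-1)^7 = -1; (-2)^1 = -2.
Coefficient = 8 · (-1) · (-2) = 16.

16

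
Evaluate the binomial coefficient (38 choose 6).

C(38,6) = (38·37·36·35·34·33) / 6! = 1987690320 / 720 = 2760681.

2760681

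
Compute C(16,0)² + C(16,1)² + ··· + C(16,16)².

601080390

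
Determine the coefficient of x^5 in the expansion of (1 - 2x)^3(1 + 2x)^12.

-3168

Coefficient of x^5 = Σ_{j} C(3,j)·(-2)^j·C(12,5-j)·2^(5-j) for j from 0 to 3.
= 25344 + (-47520) + 21120 + (-2112) = -3168.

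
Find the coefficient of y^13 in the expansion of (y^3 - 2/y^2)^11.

General term: C(11,j)·(y^3)^j·(-2/y^2)^(11-j), with y-exponent 3j − 2(11−j) = 5j − 22.
Set 5j − 22 = 13: j = 7.
C(11,7) = 330; 1^7 = 1; (-2)^4 = 16.
Coefficient = 330 · 1 · 16 = 5280.

5280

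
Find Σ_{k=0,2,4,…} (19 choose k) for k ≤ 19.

262144

Half of (1+1)^19 + (1−1)^19 gives the even-index sum: 2^18 = 262144.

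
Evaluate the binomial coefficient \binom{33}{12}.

354817320

C(33,12) = (33·32·31·30·29·28·27·26·25·24·23·22) / 12! = 169958063987712000 / 479001600 = 354817320.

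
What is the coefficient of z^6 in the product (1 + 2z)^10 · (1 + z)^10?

403530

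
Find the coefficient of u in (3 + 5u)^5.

The general term is C(5,j)·(3)^j·(5u)^(5-j); the u^1 term has j = 4.
C(5,4) = 5.
Coefficient = C(5,4) · 3^4 · 5^1 = 5 · 81 · 5 = 2025.

2025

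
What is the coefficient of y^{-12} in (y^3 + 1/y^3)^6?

General term: C(6,j)·(y^3)^j·(1/y^3)^(6-j), with y-exponent 3j − 3(6−j) = 6j − 18.
Set 6j − 18 = -12: j = 1.
C(6,1) = 6; 1^1 = 1; 1^5 = 1.
Coefficient = 6 · 1 · 1 = 6.

6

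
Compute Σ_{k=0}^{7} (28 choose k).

1 + 28 + 378 + 3276 + 20475 + 98280 + 376740 + 1184040 = 1683218.

1683218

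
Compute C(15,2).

C(15,2) = (15·14) / 2! = 210 / 2 = 105.

105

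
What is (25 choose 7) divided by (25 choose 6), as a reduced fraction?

19/7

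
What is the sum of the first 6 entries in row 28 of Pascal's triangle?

1 + 28 + 378 + 3276 + 20475 + 98280 = 122438.

122438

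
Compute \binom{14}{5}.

2002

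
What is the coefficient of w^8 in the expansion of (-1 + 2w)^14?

The general term is C(14,j)·(-1)^j·(2w)^(14-j); the w^8 term has j = 6.
C(14,6) = 3003.
Coefficient = C(14,6) · 2^8 = 3003 · 256 = 768768.

768768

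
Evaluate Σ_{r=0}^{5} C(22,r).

35443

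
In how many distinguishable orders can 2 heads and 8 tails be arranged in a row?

45

Choose positions for the heads: C(10,2) = 45.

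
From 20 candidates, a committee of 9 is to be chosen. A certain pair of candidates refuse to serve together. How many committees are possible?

136136

All 9-subsets: C(20,9) = 167960. Those containing both fixed elements: C(18,7) = 31824.
167960 − 31824 = 136136.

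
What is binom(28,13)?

C(28,13) = (28·27·26·25·24·23·22·21·20·19·18·17·16) / 13! = 233153109116928000 / 6227020800 = 37442160.

37442160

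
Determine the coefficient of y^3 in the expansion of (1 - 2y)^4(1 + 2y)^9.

-80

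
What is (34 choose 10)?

131128140

C(34,10) = (34·33·32·31·30·29·28·27·26·25) / 10! = 475837794432000 / 3628800 = 131128140.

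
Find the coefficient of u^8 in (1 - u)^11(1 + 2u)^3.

33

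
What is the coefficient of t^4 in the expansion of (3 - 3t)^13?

1139940945

The general term is C(13,j)·(3)^j·(-3t)^(13-j); the t^4 term has j = 9.
C(13,9) = 715.
Coefficient = C(13,9) · 3^9 · (-3)^4 = 715 · 19683 · 81 = 1139940945.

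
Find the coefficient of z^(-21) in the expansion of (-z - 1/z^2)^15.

-455

General term: C(15,j)·(-z)^j·(-1/z^2)^(15-j), with z-exponent 1j − 2(15−j) = 3j − 30.
Set 3j − 30 = -21: j = 3.
C(15,3) = 455; (-1)^3 = -1; (-1)^12 = 1.
Coefficient = 455 · (-1) · 1 = -455.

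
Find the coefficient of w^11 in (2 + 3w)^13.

55269864

The general term is C(13,j)·(2)^j·(3w)^(13-j); the w^11 term has j = 2.
C(13,2) = 78.
Coefficient = C(13,2) · 2^2 · 3^11 = 78 · 4 · 177147 = 55269864.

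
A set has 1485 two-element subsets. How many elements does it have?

n(n−1)/2 = 1485 ⇒ n(n−1) = 2970. Since 55·54 = 2970, n = 55.

55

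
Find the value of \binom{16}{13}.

560

C(16,13) = C(16,3) by symmetry.
C(16,3) = (16·15·14) / 3! = 3360 / 6 = 560.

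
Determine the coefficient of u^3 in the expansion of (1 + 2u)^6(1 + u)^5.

590

Coefficient of u^3 = Σ_{j} C(6,j)·2^j·C(5,3-j)·1^(3-j) for j from 0 to 3.
= 10 + 120 + 300 + 160 = 590.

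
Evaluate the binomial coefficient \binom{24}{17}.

C(24,17) = C(24,7) by symmetry.
C(24,7) = (24·23·22·21·20·19·18) / 7! = 1744364160 / 5040 = 346104.

346104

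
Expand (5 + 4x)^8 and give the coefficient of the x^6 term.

2867200

The general term is C(8,j)·(5)^j·(4x)^(8-j); the x^6 term has j = 2.
C(8,2) = 28.
Coefficient = C(8,2) · 5^2 · 4^6 = 28 · 25 · 4096 = 2867200.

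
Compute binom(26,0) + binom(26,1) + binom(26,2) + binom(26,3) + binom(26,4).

1 + 26 + 325 + 2600 + 14950 = 17902.

17902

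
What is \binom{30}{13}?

119759850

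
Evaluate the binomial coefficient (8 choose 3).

56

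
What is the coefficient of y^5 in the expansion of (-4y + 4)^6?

The general term is C(6,j)·(-4y)^j·(4)^(6-j); the y^5 term has j = 5.
C(6,5) = 6.
Coefficient = C(6,5) · (-4)^5 · 4^1 = 6 · (-1024) · 4 = -24576.

-24576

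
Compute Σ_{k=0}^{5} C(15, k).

1 + 15 + 105 + 455 + 1365 + 3003 = 4944.

4944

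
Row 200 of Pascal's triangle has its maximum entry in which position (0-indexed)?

100

C(200,m) is maximized at m = 200/2 = 100.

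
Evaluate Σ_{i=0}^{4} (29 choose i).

1 + 29 + 406 + 3654 + 23751 = 27841.

27841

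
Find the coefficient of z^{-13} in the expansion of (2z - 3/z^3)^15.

-3602776320

General term: C(15,j)·(2z)^j·(-3/z^3)^(15-j), with z-exponent 1j − 3(15−j) = 4j − 45.
Set 4j − 45 = -13: j = 8.
C(15,8) = 6435; 2^8 = 256; (-3)^7 = -2187.
Coefficient = 6435 · 256 · (-2187) = -3602776320.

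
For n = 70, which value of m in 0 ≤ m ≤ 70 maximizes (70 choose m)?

35

C(70,m) is maximized at m = 70/2 = 35.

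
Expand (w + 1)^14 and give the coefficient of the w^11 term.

The general term is C(14,j)·(w)^j·(1)^(14-j); the w^11 term has j = 11.
C(14,11) = 364.
Coefficient = C(14,11) = 364.

364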